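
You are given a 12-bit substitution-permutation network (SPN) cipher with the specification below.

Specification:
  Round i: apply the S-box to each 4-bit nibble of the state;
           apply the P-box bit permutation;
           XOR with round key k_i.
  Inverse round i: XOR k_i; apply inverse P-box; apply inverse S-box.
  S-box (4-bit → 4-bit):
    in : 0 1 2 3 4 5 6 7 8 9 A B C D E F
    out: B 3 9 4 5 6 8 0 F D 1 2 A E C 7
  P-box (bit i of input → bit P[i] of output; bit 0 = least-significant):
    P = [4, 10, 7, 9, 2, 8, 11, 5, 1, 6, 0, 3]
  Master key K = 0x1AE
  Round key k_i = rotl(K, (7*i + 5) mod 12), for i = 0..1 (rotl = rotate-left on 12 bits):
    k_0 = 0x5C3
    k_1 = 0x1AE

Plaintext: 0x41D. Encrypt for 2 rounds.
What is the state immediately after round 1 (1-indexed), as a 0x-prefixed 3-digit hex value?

0x244

s_0 = plaintext = 0x41D
s_1 = Round(s_0, k_0) = 0x244
s_2 = Round(s_1, k_1) = 0x930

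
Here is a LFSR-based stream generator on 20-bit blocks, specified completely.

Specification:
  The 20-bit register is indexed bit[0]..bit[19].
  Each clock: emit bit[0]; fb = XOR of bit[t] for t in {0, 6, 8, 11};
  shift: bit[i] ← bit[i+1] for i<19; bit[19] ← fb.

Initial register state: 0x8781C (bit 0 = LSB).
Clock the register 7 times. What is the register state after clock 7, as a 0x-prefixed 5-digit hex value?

reg_0 = 0x8781C
clock 1: out=0, reg = 0xC3C0E
clock 2: out=0, reg = 0xE1E07
clock 3: out=1, reg = 0x70F03
clock 4: out=1, reg = 0xB8781
clock 5: out=1, reg = 0x5C3C0
clock 6: out=0, reg = 0x2E1E0
clock 7: out=0, reg = 0x170F0

0x170F0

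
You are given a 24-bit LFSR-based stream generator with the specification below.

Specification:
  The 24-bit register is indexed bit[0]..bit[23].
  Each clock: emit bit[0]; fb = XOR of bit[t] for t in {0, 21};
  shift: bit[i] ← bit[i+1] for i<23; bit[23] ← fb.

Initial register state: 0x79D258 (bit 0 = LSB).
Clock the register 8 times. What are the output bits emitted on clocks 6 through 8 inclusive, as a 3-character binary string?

010

reg_0 = 0x79D258
clock 1: out=0, reg = 0xBCE92C
clock 2: out=0, reg = 0xDE7496
clock 3: out=0, reg = 0x6F3A4B
clock 4: out=1, reg = 0x379D25
clock 5: out=1, reg = 0x1BCE92
clock 6: out=0, reg = 0x0DE749
clock 7: out=1, reg = 0x86F3A4
clock 8: out=0, reg = 0x4379D2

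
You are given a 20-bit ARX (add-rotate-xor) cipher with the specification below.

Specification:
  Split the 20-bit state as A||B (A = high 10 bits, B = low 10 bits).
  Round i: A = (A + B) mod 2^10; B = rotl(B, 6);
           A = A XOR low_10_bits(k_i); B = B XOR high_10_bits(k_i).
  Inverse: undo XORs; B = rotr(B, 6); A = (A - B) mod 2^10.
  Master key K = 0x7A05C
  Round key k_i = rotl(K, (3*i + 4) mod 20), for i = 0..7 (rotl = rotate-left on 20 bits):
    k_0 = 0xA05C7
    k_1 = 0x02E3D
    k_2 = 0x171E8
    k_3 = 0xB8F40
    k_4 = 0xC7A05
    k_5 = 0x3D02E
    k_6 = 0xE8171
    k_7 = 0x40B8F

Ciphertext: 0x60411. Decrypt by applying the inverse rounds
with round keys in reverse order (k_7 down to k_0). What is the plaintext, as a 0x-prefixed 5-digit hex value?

0x8C67E

s_0 = ciphertext = 0x60411
s_1 = InvRound(s_0, k_7) = 0x36934
s_2 = InvRound(s_1, k_6) = 0x1854A
s_3 = InvRound(s_2, k_5) = 0x1A7E6
s_4 = InvRound(s_3, k_4) = 0xBA783
s_5 = InvRound(s_4, k_3) = 0xE9205
s_6 = InvRound(s_5, k_2) = 0x2CD99
s_7 = InvRound(s_6, k_1) = 0x5A126
s_8 = InvRound(s_7, k_0) = 0x8C67E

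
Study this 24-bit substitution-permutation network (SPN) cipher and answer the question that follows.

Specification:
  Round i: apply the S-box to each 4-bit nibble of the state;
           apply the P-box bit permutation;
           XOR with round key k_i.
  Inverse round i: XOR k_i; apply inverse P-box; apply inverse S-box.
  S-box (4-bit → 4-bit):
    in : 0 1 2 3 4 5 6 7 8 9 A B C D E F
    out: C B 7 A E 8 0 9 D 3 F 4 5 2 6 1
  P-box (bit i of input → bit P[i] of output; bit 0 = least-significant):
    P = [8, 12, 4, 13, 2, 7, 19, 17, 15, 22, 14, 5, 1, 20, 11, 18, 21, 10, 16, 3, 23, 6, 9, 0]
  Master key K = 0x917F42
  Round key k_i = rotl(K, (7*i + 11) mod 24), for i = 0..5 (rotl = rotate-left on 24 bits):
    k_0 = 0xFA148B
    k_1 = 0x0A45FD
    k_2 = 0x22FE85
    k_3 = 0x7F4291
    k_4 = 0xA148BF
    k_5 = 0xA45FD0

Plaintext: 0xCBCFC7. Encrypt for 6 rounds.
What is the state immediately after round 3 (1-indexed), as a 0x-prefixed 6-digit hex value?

0xF35C98

s_0 = plaintext = 0xCBCFC7
s_1 = Round(s_0, k_0) = 0x73BF8D
s_2 = Round(s_1, k_1) = 0x80D9F0
s_3 = Round(s_2, k_2) = 0xF35C98
s_4 = Round(s_3, k_3) = 0xFBA70D
s_5 = Round(s_4, k_4) = 0x3ED09D
s_6 = Round(s_5, k_5) = 0xB50B35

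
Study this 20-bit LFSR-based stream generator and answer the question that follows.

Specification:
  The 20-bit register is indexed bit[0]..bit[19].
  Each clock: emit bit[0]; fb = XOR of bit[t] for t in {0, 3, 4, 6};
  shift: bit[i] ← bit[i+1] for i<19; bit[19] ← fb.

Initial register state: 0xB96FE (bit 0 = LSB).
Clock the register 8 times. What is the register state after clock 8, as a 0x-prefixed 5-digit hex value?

0x15B96

reg_0 = 0xB96FE
clock 1: out=0, reg = 0xDCB7F
clock 2: out=1, reg = 0x6E5BF
clock 3: out=1, reg = 0xB72DF
clock 4: out=1, reg = 0x5B96F
clock 5: out=1, reg = 0xADCB7
clock 6: out=1, reg = 0x56E5B
clock 7: out=1, reg = 0x2B72D
clock 8: out=1, reg = 0x15B96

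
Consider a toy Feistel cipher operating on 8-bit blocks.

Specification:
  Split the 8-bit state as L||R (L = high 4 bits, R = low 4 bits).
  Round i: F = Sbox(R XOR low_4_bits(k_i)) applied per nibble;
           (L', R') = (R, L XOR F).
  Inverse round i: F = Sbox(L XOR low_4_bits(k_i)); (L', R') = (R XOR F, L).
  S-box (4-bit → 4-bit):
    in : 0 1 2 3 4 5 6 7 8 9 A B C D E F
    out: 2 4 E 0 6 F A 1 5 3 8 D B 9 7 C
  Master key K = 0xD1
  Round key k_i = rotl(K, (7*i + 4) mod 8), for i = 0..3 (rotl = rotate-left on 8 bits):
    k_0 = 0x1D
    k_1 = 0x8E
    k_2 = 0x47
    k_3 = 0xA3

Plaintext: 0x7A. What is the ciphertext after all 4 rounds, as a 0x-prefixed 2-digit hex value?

0x3D

s_0 = plaintext = 0x7A
s_1 = Round(s_0, k_0) = 0xA6
s_2 = Round(s_1, k_1) = 0x6F
s_3 = Round(s_2, k_2) = 0xF3
s_4 = Round(s_3, k_3) = 0x3D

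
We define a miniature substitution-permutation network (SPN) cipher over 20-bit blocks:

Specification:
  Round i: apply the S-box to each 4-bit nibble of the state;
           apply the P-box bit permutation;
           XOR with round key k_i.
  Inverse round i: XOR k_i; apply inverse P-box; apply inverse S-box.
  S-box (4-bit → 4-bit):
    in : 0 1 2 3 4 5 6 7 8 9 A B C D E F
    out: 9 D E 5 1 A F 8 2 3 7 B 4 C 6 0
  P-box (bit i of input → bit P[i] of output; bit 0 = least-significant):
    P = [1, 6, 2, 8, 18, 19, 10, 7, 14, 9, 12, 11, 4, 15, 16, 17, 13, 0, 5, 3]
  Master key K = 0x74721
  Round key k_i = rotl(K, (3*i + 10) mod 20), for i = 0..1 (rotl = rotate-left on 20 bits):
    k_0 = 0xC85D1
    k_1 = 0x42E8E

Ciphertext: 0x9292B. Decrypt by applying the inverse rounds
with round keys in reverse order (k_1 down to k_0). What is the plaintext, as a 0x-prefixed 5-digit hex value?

0xD00DD

s_0 = ciphertext = 0x9292B
s_1 = InvRound(s_0, k_1) = 0xEC86D
s_2 = InvRound(s_1, k_0) = 0xD00DD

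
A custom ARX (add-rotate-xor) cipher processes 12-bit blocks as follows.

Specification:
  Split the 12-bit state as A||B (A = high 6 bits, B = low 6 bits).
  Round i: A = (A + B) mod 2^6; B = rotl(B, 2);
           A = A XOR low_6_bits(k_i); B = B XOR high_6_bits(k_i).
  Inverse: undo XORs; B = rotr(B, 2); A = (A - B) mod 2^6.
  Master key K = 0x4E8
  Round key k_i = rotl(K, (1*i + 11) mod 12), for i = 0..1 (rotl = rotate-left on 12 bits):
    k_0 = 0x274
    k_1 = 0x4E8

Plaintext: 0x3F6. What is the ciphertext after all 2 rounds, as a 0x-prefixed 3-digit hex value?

0xADA

s_0 = plaintext = 0x3F6
s_1 = Round(s_0, k_0) = 0xC52
s_2 = Round(s_1, k_1) = 0xADA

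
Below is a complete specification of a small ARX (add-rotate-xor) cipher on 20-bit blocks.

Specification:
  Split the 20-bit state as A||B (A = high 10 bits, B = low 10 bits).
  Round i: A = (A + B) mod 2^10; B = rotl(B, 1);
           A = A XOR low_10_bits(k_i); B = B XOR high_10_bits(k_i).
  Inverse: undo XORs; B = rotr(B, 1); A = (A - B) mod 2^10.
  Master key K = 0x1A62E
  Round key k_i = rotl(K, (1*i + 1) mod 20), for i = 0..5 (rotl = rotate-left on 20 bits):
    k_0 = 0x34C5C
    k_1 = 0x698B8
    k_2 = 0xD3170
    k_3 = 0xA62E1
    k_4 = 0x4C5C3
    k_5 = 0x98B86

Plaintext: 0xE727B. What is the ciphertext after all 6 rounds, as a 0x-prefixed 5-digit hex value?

s_0 = plaintext = 0xE727B
s_1 = Round(s_0, k_0) = 0x92C24
s_2 = Round(s_1, k_1) = 0xB5DEE
s_3 = Round(s_2, k_2) = 0x6D490
s_4 = Round(s_3, k_3) = 0x293B8
s_5 = Round(s_4, k_4) = 0x67E40
s_6 = Round(s_5, k_5) = 0x166E3

0x166E3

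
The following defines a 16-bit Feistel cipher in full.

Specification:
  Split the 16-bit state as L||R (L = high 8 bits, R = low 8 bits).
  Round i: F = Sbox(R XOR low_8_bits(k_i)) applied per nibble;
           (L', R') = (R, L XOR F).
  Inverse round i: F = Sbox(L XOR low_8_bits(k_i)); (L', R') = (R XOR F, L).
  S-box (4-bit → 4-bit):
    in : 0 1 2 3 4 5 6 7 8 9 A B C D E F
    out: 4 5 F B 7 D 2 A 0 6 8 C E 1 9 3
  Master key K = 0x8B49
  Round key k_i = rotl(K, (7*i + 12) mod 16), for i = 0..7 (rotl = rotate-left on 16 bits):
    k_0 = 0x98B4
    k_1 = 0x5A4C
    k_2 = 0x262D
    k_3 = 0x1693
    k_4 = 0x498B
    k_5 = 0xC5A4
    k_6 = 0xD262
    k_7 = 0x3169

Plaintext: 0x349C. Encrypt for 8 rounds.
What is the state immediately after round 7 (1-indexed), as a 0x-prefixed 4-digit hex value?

0xBEBF

s_0 = plaintext = 0x349C
s_1 = Round(s_0, k_0) = 0x9CC4
s_2 = Round(s_1, k_1) = 0xC49C
s_3 = Round(s_2, k_2) = 0x9C01
s_4 = Round(s_3, k_3) = 0x01F3
s_5 = Round(s_4, k_4) = 0xF3A1
s_6 = Round(s_5, k_5) = 0xA1BE
s_7 = Round(s_6, k_6) = 0xBEBF
s_8 = Round(s_7, k_7) = 0xBFAC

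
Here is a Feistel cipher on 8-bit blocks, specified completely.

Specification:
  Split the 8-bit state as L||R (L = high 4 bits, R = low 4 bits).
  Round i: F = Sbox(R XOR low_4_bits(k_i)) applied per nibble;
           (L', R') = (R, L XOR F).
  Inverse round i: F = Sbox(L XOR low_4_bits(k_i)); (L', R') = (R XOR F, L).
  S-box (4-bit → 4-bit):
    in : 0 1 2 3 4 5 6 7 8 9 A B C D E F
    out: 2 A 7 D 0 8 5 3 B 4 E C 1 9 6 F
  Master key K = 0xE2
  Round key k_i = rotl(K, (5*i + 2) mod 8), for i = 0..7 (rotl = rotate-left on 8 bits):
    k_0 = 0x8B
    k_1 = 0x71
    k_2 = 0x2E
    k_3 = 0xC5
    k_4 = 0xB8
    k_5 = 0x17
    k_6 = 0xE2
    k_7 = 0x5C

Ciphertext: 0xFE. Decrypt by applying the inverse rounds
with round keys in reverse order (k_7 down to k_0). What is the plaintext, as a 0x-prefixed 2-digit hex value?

0x3D

s_0 = ciphertext = 0xFE
s_1 = InvRound(s_0, k_7) = 0x3F
s_2 = InvRound(s_1, k_6) = 0x53
s_3 = InvRound(s_2, k_5) = 0x45
s_4 = InvRound(s_3, k_4) = 0x44
s_5 = InvRound(s_4, k_3) = 0xE4
s_6 = InvRound(s_5, k_2) = 0x6E
s_7 = InvRound(s_6, k_1) = 0xD6
s_8 = InvRound(s_7, k_0) = 0x3D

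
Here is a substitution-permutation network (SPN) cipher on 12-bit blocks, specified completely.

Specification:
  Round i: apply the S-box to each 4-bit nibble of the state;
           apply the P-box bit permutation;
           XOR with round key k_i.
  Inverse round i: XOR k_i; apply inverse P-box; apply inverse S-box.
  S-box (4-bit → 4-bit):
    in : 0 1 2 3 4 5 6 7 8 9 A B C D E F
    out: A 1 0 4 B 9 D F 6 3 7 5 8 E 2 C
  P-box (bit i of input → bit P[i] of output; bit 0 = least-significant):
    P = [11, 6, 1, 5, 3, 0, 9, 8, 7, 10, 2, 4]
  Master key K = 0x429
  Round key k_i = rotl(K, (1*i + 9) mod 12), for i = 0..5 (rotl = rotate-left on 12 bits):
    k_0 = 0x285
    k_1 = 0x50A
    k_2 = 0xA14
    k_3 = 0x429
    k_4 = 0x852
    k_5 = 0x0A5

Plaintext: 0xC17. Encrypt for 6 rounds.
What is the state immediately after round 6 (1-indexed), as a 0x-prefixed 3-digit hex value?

0xF6C

s_0 = plaintext = 0xC17
s_1 = Round(s_0, k_0) = 0xAFF
s_2 = Round(s_1, k_1) = 0x2AC
s_3 = Round(s_2, k_2) = 0x83D
s_4 = Round(s_3, k_3) = 0x24F
s_5 = Round(s_4, k_4) = 0x979
s_6 = Round(s_5, k_5) = 0xF6C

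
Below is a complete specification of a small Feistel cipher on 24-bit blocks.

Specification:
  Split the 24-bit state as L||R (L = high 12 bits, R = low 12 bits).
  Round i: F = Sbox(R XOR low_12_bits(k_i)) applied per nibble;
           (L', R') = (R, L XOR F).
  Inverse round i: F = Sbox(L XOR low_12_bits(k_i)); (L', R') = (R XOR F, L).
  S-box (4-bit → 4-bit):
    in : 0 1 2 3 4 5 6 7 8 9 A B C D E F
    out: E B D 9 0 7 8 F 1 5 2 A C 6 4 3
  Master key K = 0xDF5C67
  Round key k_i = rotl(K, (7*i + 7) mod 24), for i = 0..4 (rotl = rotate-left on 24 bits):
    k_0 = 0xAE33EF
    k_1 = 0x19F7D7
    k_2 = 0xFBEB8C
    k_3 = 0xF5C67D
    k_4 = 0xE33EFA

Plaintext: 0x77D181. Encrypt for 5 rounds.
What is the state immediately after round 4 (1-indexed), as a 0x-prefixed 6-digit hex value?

0x69C91E

s_0 = plaintext = 0x77D181
s_1 = Round(s_0, k_0) = 0x181AF9
s_2 = Round(s_1, k_1) = 0xAF9755
s_3 = Round(s_2, k_2) = 0x75569C
s_4 = Round(s_3, k_3) = 0x69C91E
s_5 = Round(s_4, k_4) = 0x91E9DC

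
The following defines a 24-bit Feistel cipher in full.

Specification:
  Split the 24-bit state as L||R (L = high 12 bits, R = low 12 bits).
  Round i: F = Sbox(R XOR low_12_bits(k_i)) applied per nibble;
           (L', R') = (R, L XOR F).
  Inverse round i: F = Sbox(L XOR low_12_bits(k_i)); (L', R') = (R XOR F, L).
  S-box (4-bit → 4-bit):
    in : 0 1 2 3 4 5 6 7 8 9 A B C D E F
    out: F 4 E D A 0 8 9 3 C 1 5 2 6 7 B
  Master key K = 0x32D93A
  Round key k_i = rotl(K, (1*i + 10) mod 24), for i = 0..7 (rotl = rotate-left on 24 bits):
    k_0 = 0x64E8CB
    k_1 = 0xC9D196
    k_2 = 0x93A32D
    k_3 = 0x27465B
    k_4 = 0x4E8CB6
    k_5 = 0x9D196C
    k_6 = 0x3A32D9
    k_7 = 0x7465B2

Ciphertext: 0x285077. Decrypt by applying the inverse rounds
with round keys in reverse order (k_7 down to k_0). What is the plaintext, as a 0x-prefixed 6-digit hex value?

s_0 = ciphertext = 0x285077
s_1 = InvRound(s_0, k_7) = 0x9AE285
s_2 = InvRound(s_1, k_6) = 0x71C9AE
s_3 = InvRound(s_2, k_5) = 0xE3171C
s_4 = InvRound(s_3, k_4) = 0x925E31
s_5 = InvRound(s_4, k_3) = 0x5A6925
s_6 = InvRound(s_5, k_2) = 0x1105A6
s_7 = InvRound(s_6, k_1) = 0xA9E110
s_8 = InvRound(s_7, k_0) = 0xF10A9E

0xF10A9E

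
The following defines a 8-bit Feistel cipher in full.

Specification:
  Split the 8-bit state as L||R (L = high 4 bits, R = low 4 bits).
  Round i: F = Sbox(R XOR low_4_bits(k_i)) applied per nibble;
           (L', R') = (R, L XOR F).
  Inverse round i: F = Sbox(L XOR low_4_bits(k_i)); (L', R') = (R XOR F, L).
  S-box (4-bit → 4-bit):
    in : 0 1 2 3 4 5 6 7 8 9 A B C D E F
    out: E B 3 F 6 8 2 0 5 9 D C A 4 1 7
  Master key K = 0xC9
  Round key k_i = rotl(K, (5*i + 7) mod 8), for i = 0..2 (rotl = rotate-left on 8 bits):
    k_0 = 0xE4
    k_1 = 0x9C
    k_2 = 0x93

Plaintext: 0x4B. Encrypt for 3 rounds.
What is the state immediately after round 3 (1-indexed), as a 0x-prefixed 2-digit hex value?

0xC4

s_0 = plaintext = 0x4B
s_1 = Round(s_0, k_0) = 0xB3
s_2 = Round(s_1, k_1) = 0x3C
s_3 = Round(s_2, k_2) = 0xC4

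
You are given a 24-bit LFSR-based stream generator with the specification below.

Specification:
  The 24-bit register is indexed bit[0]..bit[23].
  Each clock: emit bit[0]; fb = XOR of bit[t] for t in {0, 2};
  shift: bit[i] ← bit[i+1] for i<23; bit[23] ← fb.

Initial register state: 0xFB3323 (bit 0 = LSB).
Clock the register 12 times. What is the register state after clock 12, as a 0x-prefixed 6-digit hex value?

reg_0 = 0xFB3323
clock 1: out=1, reg = 0xFD9991
clock 2: out=1, reg = 0xFECCC8
clock 3: out=0, reg = 0x7F6664
clock 4: out=0, reg = 0xBFB332
clock 5: out=0, reg = 0x5FD999
clock 6: out=1, reg = 0xAFECCC
clock 7: out=0, reg = 0xD7F666
clock 8: out=0, reg = 0xEBFB33
clock 9: out=1, reg = 0xF5FD99
clock 10: out=1, reg = 0xFAFECC
clock 11: out=0, reg = 0xFD7F66
clock 12: out=0, reg = 0xFEBFB3

0xFEBFB3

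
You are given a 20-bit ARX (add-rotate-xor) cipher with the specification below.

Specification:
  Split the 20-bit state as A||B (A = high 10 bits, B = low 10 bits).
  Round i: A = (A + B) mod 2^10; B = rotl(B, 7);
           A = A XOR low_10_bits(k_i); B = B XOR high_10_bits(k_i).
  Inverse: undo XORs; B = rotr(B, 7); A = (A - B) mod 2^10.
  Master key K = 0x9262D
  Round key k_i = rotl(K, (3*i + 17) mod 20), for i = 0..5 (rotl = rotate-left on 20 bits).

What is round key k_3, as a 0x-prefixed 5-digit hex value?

0x98B64

K = 0x9262D
k_0 = rotl(K, (3*0+17) mod 20) = rotl(K, 17) = 0xB24C5
k_1 = rotl(K, (3*1+17) mod 20) = rotl(K, 0) = 0x9262D
k_2 = rotl(K, (3*2+17) mod 20) = rotl(K, 3) = 0x9316C
k_3 = rotl(K, (3*3+17) mod 20) = rotl(K, 6) = 0x98B64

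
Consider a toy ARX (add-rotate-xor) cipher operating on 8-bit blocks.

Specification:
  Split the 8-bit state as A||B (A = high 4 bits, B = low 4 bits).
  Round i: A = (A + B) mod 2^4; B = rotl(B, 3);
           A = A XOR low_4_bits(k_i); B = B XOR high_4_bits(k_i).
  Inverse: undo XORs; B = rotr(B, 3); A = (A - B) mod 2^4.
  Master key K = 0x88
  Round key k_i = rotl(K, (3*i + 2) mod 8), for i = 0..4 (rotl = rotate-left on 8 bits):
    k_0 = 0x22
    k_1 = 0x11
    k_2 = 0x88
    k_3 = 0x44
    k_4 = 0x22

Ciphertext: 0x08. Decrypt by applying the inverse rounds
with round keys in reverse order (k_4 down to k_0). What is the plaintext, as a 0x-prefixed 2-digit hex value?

0xC5

s_0 = ciphertext = 0x08
s_1 = InvRound(s_0, k_4) = 0xD5
s_2 = InvRound(s_1, k_3) = 0x72
s_3 = InvRound(s_2, k_2) = 0xA5
s_4 = InvRound(s_3, k_1) = 0x38
s_5 = InvRound(s_4, k_0) = 0xC5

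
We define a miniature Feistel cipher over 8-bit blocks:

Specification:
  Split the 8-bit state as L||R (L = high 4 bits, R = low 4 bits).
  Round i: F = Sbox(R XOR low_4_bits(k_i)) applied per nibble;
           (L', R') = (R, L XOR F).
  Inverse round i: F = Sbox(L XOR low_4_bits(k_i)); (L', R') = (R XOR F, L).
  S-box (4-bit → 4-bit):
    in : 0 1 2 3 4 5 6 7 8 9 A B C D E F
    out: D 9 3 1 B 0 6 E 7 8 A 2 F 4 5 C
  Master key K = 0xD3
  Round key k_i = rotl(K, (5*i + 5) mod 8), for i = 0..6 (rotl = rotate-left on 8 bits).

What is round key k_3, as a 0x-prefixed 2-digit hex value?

0x3D

K = 0xD3
k_0 = rotl(K, (5*0+5) mod 8) = rotl(K, 5) = 0x7A
k_1 = rotl(K, (5*1+5) mod 8) = rotl(K, 2) = 0x4F
k_2 = rotl(K, (5*2+5) mod 8) = rotl(K, 7) = 0xE9
k_3 = rotl(K, (5*3+5) mod 8) = rotl(K, 4) = 0x3D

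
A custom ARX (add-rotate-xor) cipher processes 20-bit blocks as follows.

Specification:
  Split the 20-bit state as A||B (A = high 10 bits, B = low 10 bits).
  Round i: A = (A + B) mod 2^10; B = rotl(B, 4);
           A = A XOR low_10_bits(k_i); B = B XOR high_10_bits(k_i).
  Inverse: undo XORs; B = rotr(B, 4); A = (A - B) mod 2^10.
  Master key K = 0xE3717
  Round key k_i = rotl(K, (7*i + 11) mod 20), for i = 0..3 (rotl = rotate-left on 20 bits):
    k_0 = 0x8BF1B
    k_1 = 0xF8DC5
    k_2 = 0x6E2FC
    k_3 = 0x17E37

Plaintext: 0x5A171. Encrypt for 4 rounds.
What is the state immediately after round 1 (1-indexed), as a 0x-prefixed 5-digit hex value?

0x7093A

s_0 = plaintext = 0x5A171
s_1 = Round(s_0, k_0) = 0x7093A
s_2 = Round(s_1, k_1) = 0xCE447
s_3 = Round(s_2, k_2) = 0x5F1C9
s_4 = Round(s_3, k_3) = 0x5C8C8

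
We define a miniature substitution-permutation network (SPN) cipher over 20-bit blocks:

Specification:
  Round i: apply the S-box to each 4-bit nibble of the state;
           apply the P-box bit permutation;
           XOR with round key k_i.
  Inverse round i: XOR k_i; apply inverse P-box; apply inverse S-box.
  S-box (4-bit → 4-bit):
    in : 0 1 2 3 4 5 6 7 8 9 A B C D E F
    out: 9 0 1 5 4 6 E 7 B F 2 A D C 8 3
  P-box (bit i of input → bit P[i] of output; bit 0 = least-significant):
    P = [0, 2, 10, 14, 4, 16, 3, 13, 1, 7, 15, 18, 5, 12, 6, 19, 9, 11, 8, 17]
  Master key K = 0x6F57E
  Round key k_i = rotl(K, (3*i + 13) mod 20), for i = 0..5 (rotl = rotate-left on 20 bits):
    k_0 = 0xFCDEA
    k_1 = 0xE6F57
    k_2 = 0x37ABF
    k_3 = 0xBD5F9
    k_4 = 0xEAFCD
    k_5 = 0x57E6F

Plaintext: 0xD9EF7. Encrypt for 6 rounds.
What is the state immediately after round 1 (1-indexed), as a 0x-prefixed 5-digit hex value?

0x0D89F

s_0 = plaintext = 0xD9EF7
s_1 = Round(s_0, k_0) = 0x0D89F
s_2 = Round(s_1, k_1) = 0x14D88
s_3 = Round(s_2, k_2) = 0x69AEA
s_4 = Round(s_3, k_3) = 0x1EC1D
s_5 = Round(s_4, k_4) = 0x26BCF
s_6 = Round(s_5, k_5) = 0x94CB2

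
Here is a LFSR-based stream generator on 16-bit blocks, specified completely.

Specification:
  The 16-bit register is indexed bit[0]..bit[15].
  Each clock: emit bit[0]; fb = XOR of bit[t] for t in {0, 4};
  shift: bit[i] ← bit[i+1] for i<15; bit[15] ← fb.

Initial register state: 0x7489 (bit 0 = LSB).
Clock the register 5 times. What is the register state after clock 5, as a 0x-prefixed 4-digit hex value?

reg_0 = 0x7489
clock 1: out=1, reg = 0xBA44
clock 2: out=0, reg = 0x5D22
clock 3: out=0, reg = 0x2E91
clock 4: out=1, reg = 0x1748
clock 5: out=0, reg = 0x0BA4

0x0BA4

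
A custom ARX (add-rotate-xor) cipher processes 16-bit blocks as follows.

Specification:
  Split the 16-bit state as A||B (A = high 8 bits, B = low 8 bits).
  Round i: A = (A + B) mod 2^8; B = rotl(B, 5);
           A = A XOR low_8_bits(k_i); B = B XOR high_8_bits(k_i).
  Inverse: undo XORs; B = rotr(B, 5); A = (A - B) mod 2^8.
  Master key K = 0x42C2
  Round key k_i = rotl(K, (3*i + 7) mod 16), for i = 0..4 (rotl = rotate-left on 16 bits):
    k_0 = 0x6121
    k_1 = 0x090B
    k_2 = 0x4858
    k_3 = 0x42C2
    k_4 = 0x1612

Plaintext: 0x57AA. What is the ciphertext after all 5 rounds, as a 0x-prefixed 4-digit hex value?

s_0 = plaintext = 0x57AA
s_1 = Round(s_0, k_0) = 0x2034
s_2 = Round(s_1, k_1) = 0x5F8F
s_3 = Round(s_2, k_2) = 0xB6B9
s_4 = Round(s_3, k_3) = 0xAD75
s_5 = Round(s_4, k_4) = 0x30B8

0x30B8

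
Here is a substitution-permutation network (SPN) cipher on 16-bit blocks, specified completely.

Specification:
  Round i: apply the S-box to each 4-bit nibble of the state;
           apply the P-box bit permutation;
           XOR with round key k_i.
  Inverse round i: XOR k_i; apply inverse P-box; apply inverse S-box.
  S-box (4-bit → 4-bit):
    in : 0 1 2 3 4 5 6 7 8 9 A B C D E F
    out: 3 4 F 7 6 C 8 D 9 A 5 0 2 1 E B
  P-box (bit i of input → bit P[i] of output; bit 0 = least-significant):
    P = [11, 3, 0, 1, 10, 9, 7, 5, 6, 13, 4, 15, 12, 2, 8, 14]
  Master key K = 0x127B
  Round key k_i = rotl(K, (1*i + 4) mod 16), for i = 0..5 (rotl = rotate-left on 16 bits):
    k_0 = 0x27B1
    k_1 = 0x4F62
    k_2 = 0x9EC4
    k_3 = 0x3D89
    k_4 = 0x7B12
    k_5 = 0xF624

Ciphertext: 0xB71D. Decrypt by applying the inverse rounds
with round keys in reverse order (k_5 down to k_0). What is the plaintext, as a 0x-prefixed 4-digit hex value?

0xEB82

s_0 = ciphertext = 0xB71D
s_1 = InvRound(s_0, k_5) = 0x5164
s_2 = InvRound(s_1, k_4) = 0xC398
s_3 = InvRound(s_2, k_3) = 0x8E0A
s_4 = InvRound(s_3, k_2) = 0x0D19
s_5 = InvRound(s_4, k_1) = 0x6A9E
s_6 = InvRound(s_5, k_0) = 0xEB82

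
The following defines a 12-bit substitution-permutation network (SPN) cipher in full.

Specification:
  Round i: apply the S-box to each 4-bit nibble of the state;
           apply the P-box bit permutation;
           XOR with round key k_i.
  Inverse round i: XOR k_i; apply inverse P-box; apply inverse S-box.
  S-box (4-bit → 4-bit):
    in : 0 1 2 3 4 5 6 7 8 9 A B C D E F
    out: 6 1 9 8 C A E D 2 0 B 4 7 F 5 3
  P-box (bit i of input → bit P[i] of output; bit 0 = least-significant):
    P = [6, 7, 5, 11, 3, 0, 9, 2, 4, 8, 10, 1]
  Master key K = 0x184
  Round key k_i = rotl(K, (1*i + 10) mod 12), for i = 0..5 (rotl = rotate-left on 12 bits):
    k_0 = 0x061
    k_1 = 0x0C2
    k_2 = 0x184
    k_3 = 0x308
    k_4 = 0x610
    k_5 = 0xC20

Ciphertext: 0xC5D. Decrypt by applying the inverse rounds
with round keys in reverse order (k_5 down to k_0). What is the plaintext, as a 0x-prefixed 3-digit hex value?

0x573

s_0 = ciphertext = 0xC5D
s_1 = InvRound(s_0, k_5) = 0x1AE
s_2 = InvRound(s_1, k_4) = 0xD70
s_3 = InvRound(s_2, k_3) = 0xEE7
s_4 = InvRound(s_3, k_2) = 0x607
s_5 = InvRound(s_4, k_1) = 0xB6F
s_6 = InvRound(s_5, k_0) = 0x573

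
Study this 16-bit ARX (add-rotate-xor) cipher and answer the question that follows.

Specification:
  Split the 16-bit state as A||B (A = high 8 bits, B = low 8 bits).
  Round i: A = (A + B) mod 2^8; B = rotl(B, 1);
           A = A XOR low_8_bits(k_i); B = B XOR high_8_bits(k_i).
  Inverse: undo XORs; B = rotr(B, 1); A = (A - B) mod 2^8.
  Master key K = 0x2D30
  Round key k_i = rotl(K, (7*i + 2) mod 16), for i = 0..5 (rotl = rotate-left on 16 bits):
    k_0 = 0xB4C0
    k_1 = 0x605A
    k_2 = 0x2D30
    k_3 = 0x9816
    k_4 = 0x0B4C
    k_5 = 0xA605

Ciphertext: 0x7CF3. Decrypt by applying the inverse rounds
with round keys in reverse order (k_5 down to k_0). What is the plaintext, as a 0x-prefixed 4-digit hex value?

0x6263

s_0 = ciphertext = 0x7CF3
s_1 = InvRound(s_0, k_5) = 0xCFAA
s_2 = InvRound(s_1, k_4) = 0xB3D0
s_3 = InvRound(s_2, k_3) = 0x8124
s_4 = InvRound(s_3, k_2) = 0x2D84
s_5 = InvRound(s_4, k_1) = 0x0572
s_6 = InvRound(s_5, k_0) = 0x6263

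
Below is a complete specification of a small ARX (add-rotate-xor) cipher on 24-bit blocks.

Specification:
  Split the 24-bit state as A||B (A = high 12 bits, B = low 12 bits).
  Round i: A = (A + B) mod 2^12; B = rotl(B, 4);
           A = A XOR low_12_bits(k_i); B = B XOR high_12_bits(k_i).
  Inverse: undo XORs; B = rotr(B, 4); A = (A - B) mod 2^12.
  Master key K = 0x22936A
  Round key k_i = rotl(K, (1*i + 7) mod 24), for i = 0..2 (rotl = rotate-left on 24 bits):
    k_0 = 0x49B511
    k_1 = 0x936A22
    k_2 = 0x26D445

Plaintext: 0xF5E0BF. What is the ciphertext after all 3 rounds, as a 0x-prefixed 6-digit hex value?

0x99BAF2

s_0 = plaintext = 0xF5E0BF
s_1 = Round(s_0, k_0) = 0x50CF6B
s_2 = Round(s_1, k_1) = 0xE55F89
s_3 = Round(s_2, k_2) = 0x99BAF2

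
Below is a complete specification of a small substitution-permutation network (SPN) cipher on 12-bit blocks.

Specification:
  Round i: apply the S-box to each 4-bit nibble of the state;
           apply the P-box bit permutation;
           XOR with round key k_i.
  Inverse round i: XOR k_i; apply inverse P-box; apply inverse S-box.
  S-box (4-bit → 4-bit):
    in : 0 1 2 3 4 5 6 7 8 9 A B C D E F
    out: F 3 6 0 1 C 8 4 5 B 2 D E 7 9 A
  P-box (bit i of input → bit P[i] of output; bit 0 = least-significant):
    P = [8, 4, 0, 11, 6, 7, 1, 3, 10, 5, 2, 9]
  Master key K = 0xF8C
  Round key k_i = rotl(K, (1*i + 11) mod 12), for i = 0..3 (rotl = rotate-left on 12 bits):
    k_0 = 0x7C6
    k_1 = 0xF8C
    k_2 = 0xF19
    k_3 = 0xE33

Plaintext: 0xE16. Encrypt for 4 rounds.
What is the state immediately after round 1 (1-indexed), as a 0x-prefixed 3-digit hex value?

0x906

s_0 = plaintext = 0xE16
s_1 = Round(s_0, k_0) = 0x906
s_2 = Round(s_1, k_1) = 0x166
s_3 = Round(s_2, k_2) = 0x331
s_4 = Round(s_3, k_3) = 0xF23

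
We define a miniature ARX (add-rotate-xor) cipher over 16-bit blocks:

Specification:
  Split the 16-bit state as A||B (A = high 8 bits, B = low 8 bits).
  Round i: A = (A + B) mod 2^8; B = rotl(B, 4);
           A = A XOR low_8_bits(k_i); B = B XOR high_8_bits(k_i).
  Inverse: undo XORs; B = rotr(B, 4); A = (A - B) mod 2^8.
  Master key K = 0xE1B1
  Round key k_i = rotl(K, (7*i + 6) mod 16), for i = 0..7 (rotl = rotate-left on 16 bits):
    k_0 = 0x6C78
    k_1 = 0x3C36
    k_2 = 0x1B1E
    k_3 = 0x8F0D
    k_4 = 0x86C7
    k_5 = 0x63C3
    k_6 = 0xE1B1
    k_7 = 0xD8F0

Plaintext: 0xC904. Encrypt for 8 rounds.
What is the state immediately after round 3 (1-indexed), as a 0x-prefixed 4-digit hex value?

0xCBF4

s_0 = plaintext = 0xC904
s_1 = Round(s_0, k_0) = 0xB52C
s_2 = Round(s_1, k_1) = 0xD7FE
s_3 = Round(s_2, k_2) = 0xCBF4
s_4 = Round(s_3, k_3) = 0xB2C0
s_5 = Round(s_4, k_4) = 0xB58A
s_6 = Round(s_5, k_5) = 0xFCCB
s_7 = Round(s_6, k_6) = 0x765D
s_8 = Round(s_7, k_7) = 0x230D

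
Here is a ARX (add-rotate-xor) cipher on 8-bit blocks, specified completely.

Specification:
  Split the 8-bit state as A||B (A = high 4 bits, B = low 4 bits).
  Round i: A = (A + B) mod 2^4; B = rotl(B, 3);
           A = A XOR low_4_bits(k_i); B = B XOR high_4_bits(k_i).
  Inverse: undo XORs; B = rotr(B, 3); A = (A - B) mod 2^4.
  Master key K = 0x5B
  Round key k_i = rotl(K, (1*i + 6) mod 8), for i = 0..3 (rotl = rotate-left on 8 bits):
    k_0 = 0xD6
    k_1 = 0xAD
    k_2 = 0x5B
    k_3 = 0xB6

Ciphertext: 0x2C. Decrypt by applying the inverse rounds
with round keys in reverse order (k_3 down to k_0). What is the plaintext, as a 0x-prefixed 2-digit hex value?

s_0 = ciphertext = 0x2C
s_1 = InvRound(s_0, k_3) = 0x6E
s_2 = InvRound(s_1, k_2) = 0x67
s_3 = InvRound(s_2, k_1) = 0x0B
s_4 = InvRound(s_3, k_0) = 0xAC

0xAC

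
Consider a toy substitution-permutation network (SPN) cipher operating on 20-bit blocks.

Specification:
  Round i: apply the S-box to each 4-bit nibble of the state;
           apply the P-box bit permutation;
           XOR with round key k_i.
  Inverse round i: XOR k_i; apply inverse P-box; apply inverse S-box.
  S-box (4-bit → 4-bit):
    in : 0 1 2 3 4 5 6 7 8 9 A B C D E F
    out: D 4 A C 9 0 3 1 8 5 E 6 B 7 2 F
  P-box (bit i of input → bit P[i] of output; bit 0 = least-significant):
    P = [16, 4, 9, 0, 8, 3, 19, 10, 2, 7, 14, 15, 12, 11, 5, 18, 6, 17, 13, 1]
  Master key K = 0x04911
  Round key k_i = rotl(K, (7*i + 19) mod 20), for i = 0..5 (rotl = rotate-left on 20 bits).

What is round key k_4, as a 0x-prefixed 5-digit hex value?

0x48882

K = 0x04911
k_0 = rotl(K, (7*0+19) mod 20) = rotl(K, 19) = 0x82488
k_1 = rotl(K, (7*1+19) mod 20) = rotl(K, 6) = 0x24441
k_2 = rotl(K, (7*2+19) mod 20) = rotl(K, 13) = 0x22092
k_3 = rotl(K, (7*3+19) mod 20) = rotl(K, 0) = 0x04911
k_4 = rotl(K, (7*4+19) mod 20) = rotl(K, 7) = 0x48882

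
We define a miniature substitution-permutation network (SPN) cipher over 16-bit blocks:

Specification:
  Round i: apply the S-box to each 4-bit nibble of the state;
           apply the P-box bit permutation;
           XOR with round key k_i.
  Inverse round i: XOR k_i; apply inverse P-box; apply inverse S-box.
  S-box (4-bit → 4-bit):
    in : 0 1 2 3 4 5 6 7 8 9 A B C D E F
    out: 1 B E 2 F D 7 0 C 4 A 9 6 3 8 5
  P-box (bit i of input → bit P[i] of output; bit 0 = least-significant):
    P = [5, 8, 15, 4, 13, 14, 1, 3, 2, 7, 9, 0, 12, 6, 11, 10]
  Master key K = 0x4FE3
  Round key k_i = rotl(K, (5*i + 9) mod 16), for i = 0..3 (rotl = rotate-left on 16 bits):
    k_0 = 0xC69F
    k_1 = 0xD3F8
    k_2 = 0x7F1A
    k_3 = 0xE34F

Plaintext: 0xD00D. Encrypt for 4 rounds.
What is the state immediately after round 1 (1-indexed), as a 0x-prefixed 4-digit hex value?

s_0 = plaintext = 0xD00D
s_1 = Round(s_0, k_0) = 0xF7FB
s_2 = Round(s_1, k_1) = 0xEBCA
s_3 = Round(s_2, k_2) = 0x3A0D
s_4 = Round(s_3, k_3) = 0xC2AE

0xF7FB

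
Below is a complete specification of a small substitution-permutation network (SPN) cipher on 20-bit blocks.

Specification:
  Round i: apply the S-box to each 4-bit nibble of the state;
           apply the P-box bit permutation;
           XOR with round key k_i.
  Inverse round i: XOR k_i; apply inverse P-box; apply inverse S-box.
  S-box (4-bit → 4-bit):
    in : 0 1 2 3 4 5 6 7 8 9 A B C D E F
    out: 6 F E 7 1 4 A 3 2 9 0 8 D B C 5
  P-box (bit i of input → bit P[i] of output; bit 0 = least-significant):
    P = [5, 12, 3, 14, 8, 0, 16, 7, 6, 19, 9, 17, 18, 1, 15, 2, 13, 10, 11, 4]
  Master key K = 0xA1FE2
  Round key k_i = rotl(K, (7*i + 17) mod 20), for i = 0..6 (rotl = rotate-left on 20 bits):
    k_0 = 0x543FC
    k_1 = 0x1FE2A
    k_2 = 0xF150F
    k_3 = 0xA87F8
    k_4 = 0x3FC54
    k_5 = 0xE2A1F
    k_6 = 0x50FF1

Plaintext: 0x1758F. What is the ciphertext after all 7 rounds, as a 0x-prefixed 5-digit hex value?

0xC7458

s_0 = plaintext = 0x1758F
s_1 = Round(s_0, k_0) = 0x16DC7
s_2 = Round(s_1, k_1) = 0xAC3DC
s_3 = Round(s_2, k_2) = 0x3D6E2
s_4 = Round(s_3, k_3) = 0x5FB76
s_5 = Round(s_4, k_4) = 0x52555
s_6 = Round(s_5, k_5) = 0xFA011
s_7 = Round(s_6, k_6) = 0xC7458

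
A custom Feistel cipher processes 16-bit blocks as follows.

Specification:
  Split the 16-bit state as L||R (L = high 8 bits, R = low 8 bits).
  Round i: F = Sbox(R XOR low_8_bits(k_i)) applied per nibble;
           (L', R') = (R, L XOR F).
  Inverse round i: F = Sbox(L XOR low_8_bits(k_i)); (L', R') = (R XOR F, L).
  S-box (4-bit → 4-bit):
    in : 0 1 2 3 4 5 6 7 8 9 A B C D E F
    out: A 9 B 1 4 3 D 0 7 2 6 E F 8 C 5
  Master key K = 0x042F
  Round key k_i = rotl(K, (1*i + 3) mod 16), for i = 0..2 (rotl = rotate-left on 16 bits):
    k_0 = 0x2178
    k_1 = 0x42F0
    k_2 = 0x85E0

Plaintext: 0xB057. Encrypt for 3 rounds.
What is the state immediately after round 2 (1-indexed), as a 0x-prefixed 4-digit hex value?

s_0 = plaintext = 0xB057
s_1 = Round(s_0, k_0) = 0x5705
s_2 = Round(s_1, k_1) = 0x0504
s_3 = Round(s_2, k_2) = 0x04C1

0x0504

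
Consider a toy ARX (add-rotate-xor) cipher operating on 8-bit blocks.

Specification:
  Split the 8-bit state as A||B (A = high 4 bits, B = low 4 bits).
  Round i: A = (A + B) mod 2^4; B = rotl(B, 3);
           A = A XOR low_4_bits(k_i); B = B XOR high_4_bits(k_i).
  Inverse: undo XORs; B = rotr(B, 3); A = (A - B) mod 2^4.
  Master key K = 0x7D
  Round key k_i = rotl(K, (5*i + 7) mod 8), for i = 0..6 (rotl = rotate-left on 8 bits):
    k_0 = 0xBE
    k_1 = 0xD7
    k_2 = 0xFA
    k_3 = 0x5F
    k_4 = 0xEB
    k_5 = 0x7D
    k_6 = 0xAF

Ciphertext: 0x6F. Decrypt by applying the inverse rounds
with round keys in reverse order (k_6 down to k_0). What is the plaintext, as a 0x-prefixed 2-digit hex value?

s_0 = ciphertext = 0x6F
s_1 = InvRound(s_0, k_6) = 0xFA
s_2 = InvRound(s_1, k_5) = 0x7B
s_3 = InvRound(s_2, k_4) = 0x2A
s_4 = InvRound(s_3, k_3) = 0xEF
s_5 = InvRound(s_4, k_2) = 0x40
s_6 = InvRound(s_5, k_1) = 0x8B
s_7 = InvRound(s_6, k_0) = 0x60

0x60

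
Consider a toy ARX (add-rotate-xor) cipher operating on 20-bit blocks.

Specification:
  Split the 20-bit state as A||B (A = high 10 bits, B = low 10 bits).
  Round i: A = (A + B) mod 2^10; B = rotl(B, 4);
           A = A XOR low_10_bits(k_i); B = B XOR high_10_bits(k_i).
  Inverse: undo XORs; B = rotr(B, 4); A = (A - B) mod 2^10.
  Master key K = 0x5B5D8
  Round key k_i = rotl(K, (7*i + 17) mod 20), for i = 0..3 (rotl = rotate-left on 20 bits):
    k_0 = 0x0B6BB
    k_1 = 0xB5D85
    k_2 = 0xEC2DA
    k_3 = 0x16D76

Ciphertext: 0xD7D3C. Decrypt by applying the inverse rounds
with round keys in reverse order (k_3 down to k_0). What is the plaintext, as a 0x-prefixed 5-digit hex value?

s_0 = ciphertext = 0xD7D3C
s_1 = InvRound(s_0, k_3) = 0x14DD6
s_2 = InvRound(s_1, k_2) = 0x38DA6
s_3 = InvRound(s_2, k_1) = 0x3BC77
s_4 = InvRound(s_3, k_0) = 0xF3E85

0xF3E85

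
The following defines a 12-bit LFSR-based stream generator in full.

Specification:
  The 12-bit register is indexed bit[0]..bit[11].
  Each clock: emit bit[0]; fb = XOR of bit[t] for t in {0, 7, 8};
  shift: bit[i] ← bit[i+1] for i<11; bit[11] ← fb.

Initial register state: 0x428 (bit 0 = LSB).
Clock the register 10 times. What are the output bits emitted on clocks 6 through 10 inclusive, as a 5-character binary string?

reg_0 = 0x428
clock 1: out=0, reg = 0x214
clock 2: out=0, reg = 0x10A
clock 3: out=0, reg = 0x885
clock 4: out=1, reg = 0x442
clock 5: out=0, reg = 0x221
clock 6: out=1, reg = 0x910
clock 7: out=0, reg = 0xC88
clock 8: out=0, reg = 0xE44
clock 9: out=0, reg = 0x722
clock 10: out=0, reg = 0xB91

10000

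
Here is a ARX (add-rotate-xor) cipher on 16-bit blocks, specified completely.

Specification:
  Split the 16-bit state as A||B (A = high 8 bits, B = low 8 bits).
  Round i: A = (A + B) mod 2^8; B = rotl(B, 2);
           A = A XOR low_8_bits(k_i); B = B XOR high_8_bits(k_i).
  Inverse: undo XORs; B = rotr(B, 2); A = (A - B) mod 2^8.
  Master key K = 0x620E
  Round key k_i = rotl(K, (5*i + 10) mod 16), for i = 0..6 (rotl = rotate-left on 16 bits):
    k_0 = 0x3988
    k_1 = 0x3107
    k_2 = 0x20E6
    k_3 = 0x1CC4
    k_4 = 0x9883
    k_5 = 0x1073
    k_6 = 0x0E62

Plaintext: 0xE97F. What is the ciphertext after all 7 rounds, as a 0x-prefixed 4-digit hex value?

0x3E68

s_0 = plaintext = 0xE97F
s_1 = Round(s_0, k_0) = 0xE0C4
s_2 = Round(s_1, k_1) = 0xA322
s_3 = Round(s_2, k_2) = 0x23A8
s_4 = Round(s_3, k_3) = 0x0FBE
s_5 = Round(s_4, k_4) = 0x4E62
s_6 = Round(s_5, k_5) = 0xC399
s_7 = Round(s_6, k_6) = 0x3E68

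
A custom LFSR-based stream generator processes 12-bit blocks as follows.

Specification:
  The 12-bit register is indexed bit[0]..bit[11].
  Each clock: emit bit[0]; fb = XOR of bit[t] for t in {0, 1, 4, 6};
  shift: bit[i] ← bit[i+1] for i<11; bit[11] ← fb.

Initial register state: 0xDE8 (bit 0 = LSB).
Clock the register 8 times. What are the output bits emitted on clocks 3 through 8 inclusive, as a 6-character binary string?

010111

reg_0 = 0xDE8
clock 1: out=0, reg = 0xEF4
clock 2: out=0, reg = 0x77A
clock 3: out=0, reg = 0xBBD
clock 4: out=1, reg = 0x5DE
clock 5: out=0, reg = 0xAEF
clock 6: out=1, reg = 0xD77
clock 7: out=1, reg = 0x6BB
clock 8: out=1, reg = 0xB5D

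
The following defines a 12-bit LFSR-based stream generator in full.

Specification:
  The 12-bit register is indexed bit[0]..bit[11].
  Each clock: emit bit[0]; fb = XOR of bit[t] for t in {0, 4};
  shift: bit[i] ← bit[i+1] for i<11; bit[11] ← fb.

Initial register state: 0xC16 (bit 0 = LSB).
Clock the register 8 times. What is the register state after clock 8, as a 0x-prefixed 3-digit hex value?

reg_0 = 0xC16
clock 1: out=0, reg = 0xE0B
clock 2: out=1, reg = 0xF05
clock 3: out=1, reg = 0xF82
clock 4: out=0, reg = 0x7C1
clock 5: out=1, reg = 0xBE0
clock 6: out=0, reg = 0x5F0
clock 7: out=0, reg = 0xAF8
clock 8: out=0, reg = 0xD7C

0xD7C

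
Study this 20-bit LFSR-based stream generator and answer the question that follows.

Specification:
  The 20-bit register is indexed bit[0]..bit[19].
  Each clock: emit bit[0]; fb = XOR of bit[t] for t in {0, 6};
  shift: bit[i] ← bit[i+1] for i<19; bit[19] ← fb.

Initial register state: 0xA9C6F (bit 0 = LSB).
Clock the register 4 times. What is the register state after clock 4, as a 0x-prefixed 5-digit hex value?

reg_0 = 0xA9C6F
clock 1: out=1, reg = 0x54E37
clock 2: out=1, reg = 0xAA71B
clock 3: out=1, reg = 0xD538D
clock 4: out=1, reg = 0xEA9C6

0xEA9C6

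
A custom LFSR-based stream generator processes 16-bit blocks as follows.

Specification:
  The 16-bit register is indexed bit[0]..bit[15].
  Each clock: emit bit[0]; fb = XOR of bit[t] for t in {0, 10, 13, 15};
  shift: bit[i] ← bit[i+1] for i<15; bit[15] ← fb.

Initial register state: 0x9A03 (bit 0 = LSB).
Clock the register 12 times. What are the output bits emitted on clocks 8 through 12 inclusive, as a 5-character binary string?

00101

reg_0 = 0x9A03
clock 1: out=1, reg = 0x4D01
clock 2: out=1, reg = 0x2680
clock 3: out=0, reg = 0x1340
clock 4: out=0, reg = 0x09A0
clock 5: out=0, reg = 0x04D0
clock 6: out=0, reg = 0x8268
clock 7: out=0, reg = 0xC134
clock 8: out=0, reg = 0xE09A
clock 9: out=0, reg = 0x704D
clock 10: out=1, reg = 0x3826
clock 11: out=0, reg = 0x9C13
clock 12: out=1, reg = 0xCE09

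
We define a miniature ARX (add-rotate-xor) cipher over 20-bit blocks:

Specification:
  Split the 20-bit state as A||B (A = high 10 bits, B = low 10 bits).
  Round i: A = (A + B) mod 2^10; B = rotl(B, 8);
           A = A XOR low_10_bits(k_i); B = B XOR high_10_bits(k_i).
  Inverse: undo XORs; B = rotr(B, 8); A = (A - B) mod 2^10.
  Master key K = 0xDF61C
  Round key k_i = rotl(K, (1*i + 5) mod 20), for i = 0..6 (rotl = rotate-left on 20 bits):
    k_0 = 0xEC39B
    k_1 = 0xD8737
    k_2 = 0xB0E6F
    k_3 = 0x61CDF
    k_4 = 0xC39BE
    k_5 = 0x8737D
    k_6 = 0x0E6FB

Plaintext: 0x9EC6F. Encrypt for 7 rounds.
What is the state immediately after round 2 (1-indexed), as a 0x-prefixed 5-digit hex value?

0x4AC4B

s_0 = plaintext = 0x9EC6F
s_1 = Round(s_0, k_0) = 0x5C4AB
s_2 = Round(s_1, k_1) = 0x4AC4B
s_3 = Round(s_2, k_2) = 0xC65D1
s_4 = Round(s_3, k_3) = 0x0D4F3
s_5 = Round(s_4, k_4) = 0x25832
s_6 = Round(s_5, k_5) = 0xED410
s_7 = Round(s_6, k_6) = 0x4F83D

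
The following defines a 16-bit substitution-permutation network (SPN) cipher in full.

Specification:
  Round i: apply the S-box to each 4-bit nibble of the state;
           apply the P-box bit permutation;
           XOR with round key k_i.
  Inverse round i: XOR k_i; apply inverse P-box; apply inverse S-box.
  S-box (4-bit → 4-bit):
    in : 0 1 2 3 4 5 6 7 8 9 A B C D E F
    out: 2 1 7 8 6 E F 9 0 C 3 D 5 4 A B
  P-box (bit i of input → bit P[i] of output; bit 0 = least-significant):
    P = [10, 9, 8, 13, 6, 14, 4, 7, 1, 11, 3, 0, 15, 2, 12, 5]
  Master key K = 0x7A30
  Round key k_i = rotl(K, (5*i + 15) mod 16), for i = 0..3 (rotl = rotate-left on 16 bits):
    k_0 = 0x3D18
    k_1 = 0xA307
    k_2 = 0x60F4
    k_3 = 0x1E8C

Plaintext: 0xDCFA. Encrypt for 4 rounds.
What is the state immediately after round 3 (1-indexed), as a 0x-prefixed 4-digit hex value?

0x685C

s_0 = plaintext = 0xDCFA
s_1 = Round(s_0, k_0) = 0x6BD2
s_2 = Round(s_1, k_1) = 0x3438
s_3 = Round(s_2, k_2) = 0x685C
s_4 = Round(s_3, k_3) = 0xCB38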